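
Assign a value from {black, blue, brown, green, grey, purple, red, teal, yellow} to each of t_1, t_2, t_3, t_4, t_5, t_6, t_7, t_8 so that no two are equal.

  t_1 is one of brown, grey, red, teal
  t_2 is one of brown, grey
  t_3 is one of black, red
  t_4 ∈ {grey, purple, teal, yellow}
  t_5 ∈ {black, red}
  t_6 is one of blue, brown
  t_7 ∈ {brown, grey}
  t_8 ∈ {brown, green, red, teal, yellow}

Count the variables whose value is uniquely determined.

t_2 and t_7 share exactly the 2 values {brown, grey}; by pigeonhole those values go to them, so strike brown, grey from t_1, t_4, t_6, t_8.
That leaves t_6 = blue.
t_3 and t_5 share exactly the 2 values {black, red}; by pigeonhole those values go to them, so strike black, red from t_1, t_8.
t_1 has just one choice, so t_1 = teal. Remove teal from t_4, t_8.
Determined: t_1=teal, t_6=blue. The other variables each still have more than one consistent value. That makes 2.

2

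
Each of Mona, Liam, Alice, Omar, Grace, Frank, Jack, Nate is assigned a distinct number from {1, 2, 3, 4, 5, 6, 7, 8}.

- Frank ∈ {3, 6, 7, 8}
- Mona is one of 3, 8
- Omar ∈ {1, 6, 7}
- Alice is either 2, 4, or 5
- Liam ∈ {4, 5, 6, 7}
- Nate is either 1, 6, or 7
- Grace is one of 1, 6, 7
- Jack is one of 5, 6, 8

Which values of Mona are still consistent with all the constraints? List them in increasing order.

The 8 variables draw from only 8 values {1, 2, 3, 4, 5, 6, 7, 8}, so each is used; only Alice can be 2, hence Alice = 2.
Among the 7 still-open variables, 4 fits only Liam (and all 7 values in {1, 3, 4, 5, 6, 7, 8} must be used), so Liam = 4.
The 6 still-open variables draw from only 6 values {1, 3, 5, 6, 7, 8}, so each is used; only Jack can be 5, hence Jack = 5.
The 3 variables Omar, Grace, Nate are confined to {1, 6, 7}, which locks those values in; drop them from Frank.
No further eliminations apply; Mona can still be any of 3, 8.

3, 8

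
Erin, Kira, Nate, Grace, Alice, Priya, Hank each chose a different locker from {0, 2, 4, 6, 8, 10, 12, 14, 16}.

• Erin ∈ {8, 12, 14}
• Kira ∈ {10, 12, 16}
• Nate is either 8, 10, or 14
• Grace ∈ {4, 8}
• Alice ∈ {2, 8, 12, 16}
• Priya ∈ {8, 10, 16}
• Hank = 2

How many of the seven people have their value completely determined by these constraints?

2

Hank must be 2 (only option left). Eliminate 2 elsewhere: Alice.
The 6 still-open variables draw from only 6 values {4, 8, 10, 12, 14, 16}, so each is used; only Grace can be 4, hence Grace = 4.
Determined: Grace=4, Hank=2. The other people each still have more than one consistent value. That makes 2.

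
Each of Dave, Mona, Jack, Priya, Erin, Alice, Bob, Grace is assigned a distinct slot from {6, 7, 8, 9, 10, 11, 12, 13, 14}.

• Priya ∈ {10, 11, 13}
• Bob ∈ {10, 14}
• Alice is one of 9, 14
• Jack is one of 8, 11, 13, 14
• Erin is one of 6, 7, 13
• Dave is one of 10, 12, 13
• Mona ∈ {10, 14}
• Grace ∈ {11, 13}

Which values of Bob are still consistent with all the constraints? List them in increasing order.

The 2 variables Mona and Bob are confined to {10, 14}, which locks those values in; drop them from Dave, Jack, Priya, Alice.
Alice has just one choice, so Alice = 9.
Priya and Grace share exactly the 2 values {11, 13}; by pigeonhole those values go to them, so strike 11, 13 from Dave, Jack, Erin.
Dave must be 12 (only option left).
That leaves Jack = 8.
No further eliminations apply; Bob can still be any of 10, 14.

10, 14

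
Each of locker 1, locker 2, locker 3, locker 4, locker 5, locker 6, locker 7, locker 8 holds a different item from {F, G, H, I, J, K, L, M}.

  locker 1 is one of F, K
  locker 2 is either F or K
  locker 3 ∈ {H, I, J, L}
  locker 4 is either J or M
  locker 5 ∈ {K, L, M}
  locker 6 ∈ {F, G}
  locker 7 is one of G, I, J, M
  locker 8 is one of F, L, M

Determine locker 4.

Among the 8 variables, H fits only locker 3 (and all 8 values in {F, G, H, I, J, K, L, M} must be used), so locker 3 = H.
The 7 still-open variables together cover exactly {F, G, I, J, K, L, M} — 7 values for 7 variables — and I appears only in locker 7's list, so locker 7 = I.
Among the 6 still-open variables, G fits only locker 6 (and all 6 values in {F, G, J, K, L, M} must be used), so locker 6 = G.
Among the 5 still-open variables, J fits only locker 4 (and all 5 values in {F, J, K, L, M} must be used), so locker 4 = J.

J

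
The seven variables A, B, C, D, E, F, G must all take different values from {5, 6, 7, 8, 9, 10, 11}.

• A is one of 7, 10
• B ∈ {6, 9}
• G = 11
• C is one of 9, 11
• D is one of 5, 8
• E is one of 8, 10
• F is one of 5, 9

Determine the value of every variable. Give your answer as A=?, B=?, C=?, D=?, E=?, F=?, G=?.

A=7, B=6, C=9, D=8, E=10, F=5, G=11

G has just one choice, so G = 11. Remove 11 from C.
That leaves C = 9. Strike 9 from B, F.
That leaves F = 5. So D can't be 5.
B must be 6 (only option left).
D must be 8 (only option left). Eliminate 8 elsewhere: E.
E has just one choice, so E = 10. Strike 10 from A.
That leaves A = 7.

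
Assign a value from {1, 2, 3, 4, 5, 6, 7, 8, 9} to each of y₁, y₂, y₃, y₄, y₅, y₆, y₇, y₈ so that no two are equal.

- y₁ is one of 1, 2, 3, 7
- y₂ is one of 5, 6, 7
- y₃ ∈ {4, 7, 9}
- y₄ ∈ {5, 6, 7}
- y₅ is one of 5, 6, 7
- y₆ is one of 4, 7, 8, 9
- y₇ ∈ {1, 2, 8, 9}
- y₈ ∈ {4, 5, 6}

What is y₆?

y₂, y₄, y₅ share exactly the 3 values {5, 6, 7}; by pigeonhole those values go to them, so strike 5, 6, 7 from y₁, y₃, y₆, y₈.
That leaves y₈ = 4. Remove 4 from y₃, y₆.
y₃ must be 9 (only option left). Remove 9 from y₆, y₇.
So y₆ = 8.

8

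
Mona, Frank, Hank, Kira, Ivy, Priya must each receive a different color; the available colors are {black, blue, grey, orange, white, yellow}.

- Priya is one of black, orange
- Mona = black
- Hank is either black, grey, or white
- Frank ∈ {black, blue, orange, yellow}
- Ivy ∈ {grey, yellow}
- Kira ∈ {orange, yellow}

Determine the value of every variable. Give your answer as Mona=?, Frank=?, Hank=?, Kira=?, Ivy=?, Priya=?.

Mona=black, Frank=blue, Hank=white, Kira=yellow, Ivy=grey, Priya=orange

Mona's domain is down to {black}, so Mona = black. Eliminate black elsewhere: Frank, Hank, Priya.
Priya has just one choice, so Priya = orange. Remove orange from Frank, Kira.
That leaves Kira = yellow. Remove yellow from Frank, Ivy.
Ivy's domain is down to {grey}, so Ivy = grey. So Hank can't be grey.
That leaves Frank = blue.
Hank has just one choice, so Hank = white.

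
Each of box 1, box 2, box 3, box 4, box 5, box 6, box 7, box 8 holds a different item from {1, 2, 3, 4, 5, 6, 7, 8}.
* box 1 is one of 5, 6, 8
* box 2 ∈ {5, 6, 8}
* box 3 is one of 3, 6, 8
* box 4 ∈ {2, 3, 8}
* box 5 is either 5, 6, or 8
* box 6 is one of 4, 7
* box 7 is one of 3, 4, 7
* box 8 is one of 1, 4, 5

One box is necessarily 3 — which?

The 8 variables together cover exactly {1, 2, 3, 4, 5, 6, 7, 8} — 8 values for 8 variables — and 1 appears only in box 8's list, so box 8 = 1.
Among the 7 still-open variables, 2 fits only box 4 (and all 7 values in {2, 3, 4, 5, 6, 7, 8} must be used), so box 4 = 2.
The 3 variables box 1, box 2, box 5 are confined to {5, 6, 8}, which locks those values in; drop them from box 3.
So 3 goes to box 3.

box 3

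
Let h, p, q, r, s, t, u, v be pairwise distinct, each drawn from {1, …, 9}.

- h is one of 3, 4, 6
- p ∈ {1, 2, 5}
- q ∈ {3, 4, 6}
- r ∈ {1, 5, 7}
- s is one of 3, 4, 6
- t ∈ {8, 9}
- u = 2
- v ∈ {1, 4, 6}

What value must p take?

5

u has just one choice, so u = 2. Strike 2 from p.
The 3 variables h, q, s are confined to {3, 4, 6}, which locks those values in; drop them from v.
v's domain is down to {1}, so v = 1. Strike 1 from p, r.
So p = 5.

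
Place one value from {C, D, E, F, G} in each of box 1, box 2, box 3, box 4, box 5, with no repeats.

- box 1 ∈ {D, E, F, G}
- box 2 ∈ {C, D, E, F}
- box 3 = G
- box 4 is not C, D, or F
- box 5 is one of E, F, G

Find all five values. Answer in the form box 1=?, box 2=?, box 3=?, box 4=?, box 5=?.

box 1=D, box 2=C, box 3=G, box 4=E, box 5=F

box 3's domain is down to {G}, so box 3 = G. Strike G from box 1, box 4, box 5.
box 4's domain is down to {E}, so box 4 = E. So box 1, box 2, box 5 can't be E.
That leaves box 5 = F. Strike F from box 1, box 2.
box 1 has just one choice, so box 1 = D. Strike D from box 2.
box 2 has just one choice, so box 2 = C.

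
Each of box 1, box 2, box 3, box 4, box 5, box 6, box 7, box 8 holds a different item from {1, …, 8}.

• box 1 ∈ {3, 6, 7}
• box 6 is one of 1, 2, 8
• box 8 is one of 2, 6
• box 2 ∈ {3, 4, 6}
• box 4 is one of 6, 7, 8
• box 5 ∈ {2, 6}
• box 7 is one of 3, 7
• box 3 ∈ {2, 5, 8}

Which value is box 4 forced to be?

The 8 variables draw from only 8 values {1, 2, 3, 4, 5, 6, 7, 8}, so each is used; only box 6 can be 1, hence box 6 = 1.
The 7 still-open variables draw from only 7 values {2, 3, 4, 5, 6, 7, 8}, so each is used; only box 2 can be 4, hence box 2 = 4.
The 6 still-open variables draw from only 6 values {2, 3, 5, 6, 7, 8}, so each is used; only box 3 can be 5, hence box 3 = 5.
The 5 still-open variables draw from only 5 values {2, 3, 6, 7, 8}, so each is used; only box 4 can be 8, hence box 4 = 8.

8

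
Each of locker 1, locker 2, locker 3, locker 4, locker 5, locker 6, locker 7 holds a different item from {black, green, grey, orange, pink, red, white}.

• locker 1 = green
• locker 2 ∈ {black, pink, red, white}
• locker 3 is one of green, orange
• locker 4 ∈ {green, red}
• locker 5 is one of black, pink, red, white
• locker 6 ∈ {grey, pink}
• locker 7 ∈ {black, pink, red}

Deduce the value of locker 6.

locker 1 has just one choice, so locker 1 = green. Strike green from locker 3, locker 4.
locker 3 has just one choice, so locker 3 = orange.
locker 4 has just one choice, so locker 4 = red. So locker 2, locker 5, locker 7 can't be red.
The 4 still-open variables together cover exactly {black, grey, pink, white} — 4 values for 4 variables — and grey appears only in locker 6's list, so locker 6 = grey.

grey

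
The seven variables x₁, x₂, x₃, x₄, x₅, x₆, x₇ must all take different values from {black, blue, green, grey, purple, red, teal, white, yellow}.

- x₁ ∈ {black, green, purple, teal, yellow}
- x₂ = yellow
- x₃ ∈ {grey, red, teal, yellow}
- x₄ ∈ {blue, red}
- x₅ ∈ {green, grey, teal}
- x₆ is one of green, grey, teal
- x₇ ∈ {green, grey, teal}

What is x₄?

x₂ must be yellow (only option left). So x₁, x₃ can't be yellow.
x₅, x₆, x₇ share exactly the 3 values {green, grey, teal}; by pigeonhole those values go to them, so strike green, grey, teal from x₁, x₃.
x₃ must be red (only option left). Remove red from x₄.
So x₄ = blue.

blue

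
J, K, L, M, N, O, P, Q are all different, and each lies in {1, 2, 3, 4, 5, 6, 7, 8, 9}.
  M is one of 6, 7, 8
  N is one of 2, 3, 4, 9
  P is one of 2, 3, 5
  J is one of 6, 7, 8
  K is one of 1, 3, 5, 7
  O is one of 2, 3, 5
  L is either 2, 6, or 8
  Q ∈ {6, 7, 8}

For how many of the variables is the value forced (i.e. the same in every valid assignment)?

The 3 variables J, M, Q are confined to {6, 7, 8}, which locks those values in; drop them from K, L.
L has just one choice, so L = 2. Eliminate 2 elsewhere: N, O, P.
The 2 variables O and P are confined to {3, 5}, which locks those values in; drop them from K, N.
K has just one choice, so K = 1.
Determined: K=1, L=2. The other variables each still have more than one consistent value. That makes 2.

2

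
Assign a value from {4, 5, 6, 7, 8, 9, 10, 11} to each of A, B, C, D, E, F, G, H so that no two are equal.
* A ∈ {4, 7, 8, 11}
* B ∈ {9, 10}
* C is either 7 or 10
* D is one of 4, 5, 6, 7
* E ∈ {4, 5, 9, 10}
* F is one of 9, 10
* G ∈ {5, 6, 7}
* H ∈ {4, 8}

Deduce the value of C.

7

The 8 variables together cover exactly {4, 5, 6, 7, 8, 9, 10, 11} — 8 values for 8 variables — and 11 appears only in A's list, so A = 11.
Among the 7 still-open variables, 8 fits only H (and all 7 values in {4, 5, 6, 7, 8, 9, 10} must be used), so H = 8.
The 2 variables B and F are confined to {9, 10}, which locks those values in; drop them from C, E.
So C = 7.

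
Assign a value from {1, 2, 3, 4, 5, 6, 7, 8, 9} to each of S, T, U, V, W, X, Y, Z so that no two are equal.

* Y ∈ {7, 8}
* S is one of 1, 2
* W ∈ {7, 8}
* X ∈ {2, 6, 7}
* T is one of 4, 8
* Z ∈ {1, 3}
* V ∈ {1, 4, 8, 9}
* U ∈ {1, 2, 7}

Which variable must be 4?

The 8 variables draw from only 8 values {1, 2, 3, 4, 6, 7, 8, 9}, so each is used; only Z can be 3, hence Z = 3.
The 7 still-open variables together cover exactly {1, 2, 4, 6, 7, 8, 9} — 7 values for 7 variables — and 6 appears only in X's list, so X = 6.
Among the 6 still-open variables, 9 fits only V (and all 6 values in {1, 2, 4, 7, 8, 9} must be used), so V = 9.
The 5 still-open variables together cover exactly {1, 2, 4, 7, 8} — 5 values for 5 variables — and 4 appears only in T's list, so T = 4.

T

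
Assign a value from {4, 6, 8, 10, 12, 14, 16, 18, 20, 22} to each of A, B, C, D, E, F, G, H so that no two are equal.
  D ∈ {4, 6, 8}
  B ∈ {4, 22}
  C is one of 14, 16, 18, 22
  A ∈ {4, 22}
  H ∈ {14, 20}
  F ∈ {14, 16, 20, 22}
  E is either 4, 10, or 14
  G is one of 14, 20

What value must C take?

A and B between them cover only {4, 22} — a naked pair. Remove those values from C, D, E, F.
G and H share exactly the 2 values {14, 20}; by pigeonhole those values go to them, so strike 14, 20 from C, E, F.
E must be 10 (only option left).
F has just one choice, so F = 16. Strike 16 from C.
So C = 18.

18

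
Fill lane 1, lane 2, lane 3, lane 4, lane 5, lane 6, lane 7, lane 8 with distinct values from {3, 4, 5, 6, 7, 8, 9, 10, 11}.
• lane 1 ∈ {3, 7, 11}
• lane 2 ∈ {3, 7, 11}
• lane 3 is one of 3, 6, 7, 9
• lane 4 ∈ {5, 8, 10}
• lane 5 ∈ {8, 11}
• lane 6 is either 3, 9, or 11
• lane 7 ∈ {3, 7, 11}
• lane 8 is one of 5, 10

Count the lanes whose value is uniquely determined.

The 8 variables together cover exactly {3, 5, 6, 7, 8, 9, 10, 11} — 8 values for 8 variables — and 6 appears only in lane 3's list, so lane 3 = 6.
The 7 still-open variables draw from only 7 values {3, 5, 7, 8, 9, 10, 11}, so each is used; only lane 6 can be 9, hence lane 6 = 9.
lane 1, lane 2, lane 7 share exactly the 3 values {3, 7, 11}; by pigeonhole those values go to them, so strike 3, 7, 11 from lane 5.
lane 5's domain is down to {8}, so lane 5 = 8. Remove 8 from lane 4.
Determined: lane 3=6, lane 5=8, lane 6=9. The other lanes each still have more than one consistent value. That makes 3.

3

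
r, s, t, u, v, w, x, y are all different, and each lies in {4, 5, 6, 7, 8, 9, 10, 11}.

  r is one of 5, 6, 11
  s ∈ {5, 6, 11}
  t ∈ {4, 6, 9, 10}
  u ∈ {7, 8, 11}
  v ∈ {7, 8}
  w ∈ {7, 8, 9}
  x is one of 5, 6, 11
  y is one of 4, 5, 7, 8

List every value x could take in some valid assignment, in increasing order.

5, 6, 11

Among the 8 variables, 10 fits only t (and all 8 values in {4, 5, 6, 7, 8, 9, 10, 11} must be used), so t = 10.
The 7 still-open variables draw from only 7 values {4, 5, 6, 7, 8, 9, 11}, so each is used; only y can be 4, hence y = 4.
Among the 6 still-open variables, 9 fits only w (and all 6 values in {5, 6, 7, 8, 9, 11} must be used), so w = 9.
r, s, x share exactly the 3 values {5, 6, 11}; by pigeonhole those values go to them, so strike 5, 6, 11 from u.
No further eliminations apply; x can still be any of 5, 6, 11.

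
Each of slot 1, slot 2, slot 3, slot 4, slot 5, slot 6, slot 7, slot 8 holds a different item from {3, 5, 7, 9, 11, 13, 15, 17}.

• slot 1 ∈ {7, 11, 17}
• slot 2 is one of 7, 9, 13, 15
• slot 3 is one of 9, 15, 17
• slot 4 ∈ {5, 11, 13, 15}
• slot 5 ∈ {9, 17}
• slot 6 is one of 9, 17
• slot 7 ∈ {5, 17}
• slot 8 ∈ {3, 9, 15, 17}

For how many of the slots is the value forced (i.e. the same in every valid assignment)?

3

Among the 8 variables, 3 fits only slot 8 (and all 8 values in {3, 5, 7, 9, 11, 13, 15, 17} must be used), so slot 8 = 3.
The 2 variables slot 5 and slot 6 are confined to {9, 17}, which locks those values in; drop them from slot 1, slot 2, slot 3, slot 7.
That leaves slot 3 = 15. Strike 15 from slot 2, slot 4.
slot 7 has just one choice, so slot 7 = 5. Strike 5 from slot 4.
Determined: slot 3=15, slot 7=5, slot 8=3. The other slots each still have more than one consistent value. That makes 3.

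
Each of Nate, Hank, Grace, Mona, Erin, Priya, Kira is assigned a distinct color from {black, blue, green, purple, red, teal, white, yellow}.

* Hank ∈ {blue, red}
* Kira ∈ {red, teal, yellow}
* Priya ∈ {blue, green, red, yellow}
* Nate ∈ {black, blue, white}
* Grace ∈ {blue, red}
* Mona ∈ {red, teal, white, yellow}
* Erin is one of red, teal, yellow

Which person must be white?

Mona

Among the 7 variables, black fits only Nate (and all 7 values in {black, blue, green, red, teal, white, yellow} must be used), so Nate = black.
Among the 6 still-open variables, green fits only Priya (and all 6 values in {blue, green, red, teal, white, yellow} must be used), so Priya = green.
The 5 still-open variables together cover exactly {blue, red, teal, white, yellow} — 5 values for 5 variables — and white appears only in Mona's list, so Mona = white.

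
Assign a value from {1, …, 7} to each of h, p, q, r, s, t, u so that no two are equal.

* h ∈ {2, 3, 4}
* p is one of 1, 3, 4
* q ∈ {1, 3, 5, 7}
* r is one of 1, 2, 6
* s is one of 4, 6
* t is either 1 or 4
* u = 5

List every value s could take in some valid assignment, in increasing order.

4, 6

u's domain is down to {5}, so u = 5. So q can't be 5.
The 6 still-open variables together cover exactly {1, 2, 3, 4, 6, 7} — 6 values for 6 variables — and 7 appears only in q's list, so q = 7.
No further eliminations apply; s can still be any of 4, 6.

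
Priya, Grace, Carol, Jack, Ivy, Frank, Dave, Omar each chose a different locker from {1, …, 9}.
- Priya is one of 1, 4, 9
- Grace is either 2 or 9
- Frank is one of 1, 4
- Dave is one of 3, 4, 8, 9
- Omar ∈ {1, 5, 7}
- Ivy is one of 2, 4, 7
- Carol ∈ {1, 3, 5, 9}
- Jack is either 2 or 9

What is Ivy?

The 8 variables draw from only 8 values {1, 2, 3, 4, 5, 7, 8, 9}, so each is used; only Dave can be 8, hence Dave = 8.
Among the 7 still-open variables, 3 fits only Carol (and all 7 values in {1, 2, 3, 4, 5, 7, 9} must be used), so Carol = 3.
The 6 still-open variables draw from only 6 values {1, 2, 4, 5, 7, 9}, so each is used; only Omar can be 5, hence Omar = 5.
The 5 still-open variables draw from only 5 values {1, 2, 4, 7, 9}, so each is used; only Ivy can be 7, hence Ivy = 7.

7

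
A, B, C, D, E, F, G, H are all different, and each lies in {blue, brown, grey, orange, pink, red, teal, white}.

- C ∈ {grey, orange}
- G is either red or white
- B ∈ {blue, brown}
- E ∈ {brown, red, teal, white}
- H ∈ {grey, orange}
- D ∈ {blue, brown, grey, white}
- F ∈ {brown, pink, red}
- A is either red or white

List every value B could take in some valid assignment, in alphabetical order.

blue, brown

The 8 variables together cover exactly {blue, brown, grey, orange, pink, red, teal, white} — 8 values for 8 variables — and pink appears only in F's list, so F = pink.
The 7 still-open variables together cover exactly {blue, brown, grey, orange, red, teal, white} — 7 values for 7 variables — and teal appears only in E's list, so E = teal.
A and G between them cover only {red, white} — a naked pair. Remove those values from D.
C and H between them cover only {grey, orange} — a naked pair. Remove those values from D.
No further eliminations apply; B can still be any of blue, brown.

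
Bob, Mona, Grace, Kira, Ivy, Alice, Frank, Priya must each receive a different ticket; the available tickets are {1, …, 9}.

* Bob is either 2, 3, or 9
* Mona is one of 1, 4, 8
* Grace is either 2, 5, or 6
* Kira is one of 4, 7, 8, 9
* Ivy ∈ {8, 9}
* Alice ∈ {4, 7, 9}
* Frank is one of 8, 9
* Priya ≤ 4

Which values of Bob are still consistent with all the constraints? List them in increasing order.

Ivy and Frank between them cover only {8, 9} — a naked pair. Remove those values from Bob, Mona, Kira, Alice.
The 2 variables Kira and Alice are confined to {4, 7}, which locks those values in; drop them from Mona, Priya.
Mona's domain is down to {1}, so Mona = 1. So Priya can't be 1.
The 2 variables Bob and Priya are confined to {2, 3}, which locks those values in; drop them from Grace.
No further eliminations apply; Bob can still be any of 2, 3.

2, 3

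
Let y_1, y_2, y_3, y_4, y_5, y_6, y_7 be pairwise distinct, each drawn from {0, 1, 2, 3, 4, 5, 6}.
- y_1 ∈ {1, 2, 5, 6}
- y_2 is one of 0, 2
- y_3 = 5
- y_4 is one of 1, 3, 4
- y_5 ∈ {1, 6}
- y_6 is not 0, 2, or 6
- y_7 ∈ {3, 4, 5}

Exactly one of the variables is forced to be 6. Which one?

y_3 has just one choice, so y_3 = 5. Eliminate 5 elsewhere: y_1, y_6, y_7.
The 6 still-open variables together cover exactly {0, 1, 2, 3, 4, 6} — 6 values for 6 variables — and 0 appears only in y_2's list, so y_2 = 0.
The 5 still-open variables together cover exactly {1, 2, 3, 4, 6} — 5 values for 5 variables — and 2 appears only in y_1's list, so y_1 = 2.
The 4 still-open variables together cover exactly {1, 3, 4, 6} — 4 values for 4 variables — and 6 appears only in y_5's list, so y_5 = 6.

y_5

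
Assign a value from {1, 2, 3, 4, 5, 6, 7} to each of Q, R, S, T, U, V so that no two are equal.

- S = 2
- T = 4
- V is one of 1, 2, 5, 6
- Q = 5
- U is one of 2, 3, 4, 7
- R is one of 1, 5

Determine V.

6

Q must be 5 (only option left). Remove 5 from R, V.
That leaves R = 1. Remove 1 from V.
That leaves S = 2. Eliminate 2 elsewhere: U, V.
So V = 6.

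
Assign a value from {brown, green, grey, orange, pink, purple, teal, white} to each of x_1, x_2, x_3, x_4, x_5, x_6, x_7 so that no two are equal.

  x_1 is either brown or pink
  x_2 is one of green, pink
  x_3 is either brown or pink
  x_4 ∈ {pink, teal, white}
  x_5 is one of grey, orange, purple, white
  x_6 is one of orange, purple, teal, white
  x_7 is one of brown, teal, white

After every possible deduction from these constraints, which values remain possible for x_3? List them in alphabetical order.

brown, pink

The 2 variables x_1 and x_3 are confined to {brown, pink}, which locks those values in; drop them from x_2, x_4, x_7.
x_2 has just one choice, so x_2 = green.
x_4 and x_7 share exactly the 2 values {teal, white}; by pigeonhole those values go to them, so strike teal, white from x_5, x_6.
No further eliminations apply; x_3 can still be any of brown, pink.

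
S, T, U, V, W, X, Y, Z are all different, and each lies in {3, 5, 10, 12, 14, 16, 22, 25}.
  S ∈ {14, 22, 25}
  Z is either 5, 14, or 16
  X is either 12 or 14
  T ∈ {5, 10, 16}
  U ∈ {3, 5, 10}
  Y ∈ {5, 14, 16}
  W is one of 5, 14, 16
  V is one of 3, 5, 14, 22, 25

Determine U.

Among the 8 variables, 12 fits only X (and all 8 values in {3, 5, 10, 12, 14, 16, 22, 25} must be used), so X = 12.
The 3 variables W, Y, Z are confined to {5, 14, 16}, which locks those values in; drop them from S, T, U, V.
T's domain is down to {10}, so T = 10. Remove 10 from U.
So U = 3.

3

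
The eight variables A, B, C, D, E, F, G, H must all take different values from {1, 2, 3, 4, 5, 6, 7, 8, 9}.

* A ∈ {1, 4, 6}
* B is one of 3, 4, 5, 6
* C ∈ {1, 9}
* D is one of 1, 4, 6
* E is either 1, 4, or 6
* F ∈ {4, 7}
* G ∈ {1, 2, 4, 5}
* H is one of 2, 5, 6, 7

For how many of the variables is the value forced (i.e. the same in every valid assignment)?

3

The 8 variables together cover exactly {1, 2, 3, 4, 5, 6, 7, 9} — 8 values for 8 variables — and 3 appears only in B's list, so B = 3.
The 7 still-open variables draw from only 7 values {1, 2, 4, 5, 6, 7, 9}, so each is used; only C can be 9, hence C = 9.
A, D, E share exactly the 3 values {1, 4, 6}; by pigeonhole those values go to them, so strike 1, 4, 6 from F, G, H.
F's domain is down to {7}, so F = 7. Strike 7 from H.
Determined: B=3, C=9, F=7. The other variables each still have more than one consistent value. That makes 3.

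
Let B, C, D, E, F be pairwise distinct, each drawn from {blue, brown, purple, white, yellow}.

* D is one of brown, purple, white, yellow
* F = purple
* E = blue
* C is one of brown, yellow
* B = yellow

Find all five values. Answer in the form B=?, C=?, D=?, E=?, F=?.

B must be yellow (only option left). So C, D can't be yellow.
C has just one choice, so C = brown. So D can't be brown.
E's domain is down to {blue}, so E = blue.
F must be purple (only option left). Eliminate purple elsewhere: D.
D must be white (only option left).

B=yellow, C=brown, D=white, E=blue, F=purple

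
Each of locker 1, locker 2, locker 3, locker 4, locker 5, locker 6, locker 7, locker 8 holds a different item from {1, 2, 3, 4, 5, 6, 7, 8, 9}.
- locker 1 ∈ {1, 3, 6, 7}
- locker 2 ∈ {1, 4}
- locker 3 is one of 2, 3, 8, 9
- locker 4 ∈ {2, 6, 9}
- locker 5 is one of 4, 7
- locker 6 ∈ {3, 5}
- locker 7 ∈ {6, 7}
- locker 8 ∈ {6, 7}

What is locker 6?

5

locker 7 and locker 8 between them cover only {6, 7} — a naked pair. Remove those values from locker 1, locker 4, locker 5.
locker 5's domain is down to {4}, so locker 5 = 4. Strike 4 from locker 2.
locker 2's domain is down to {1}, so locker 2 = 1. Strike 1 from locker 1.
That leaves locker 1 = 3. Remove 3 from locker 3, locker 6.
So locker 6 = 5.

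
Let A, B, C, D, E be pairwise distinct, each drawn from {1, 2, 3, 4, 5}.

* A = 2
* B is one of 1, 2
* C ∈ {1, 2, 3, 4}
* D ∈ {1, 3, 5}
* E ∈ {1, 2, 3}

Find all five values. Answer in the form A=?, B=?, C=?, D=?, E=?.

A's domain is down to {2}, so A = 2. Remove 2 from B, C, E.
That leaves B = 1. Remove 1 from C, D, E.
E's domain is down to {3}, so E = 3. Eliminate 3 elsewhere: C, D.
C has just one choice, so C = 4.
D has just one choice, so D = 5.

A=2, B=1, C=4, D=5, E=3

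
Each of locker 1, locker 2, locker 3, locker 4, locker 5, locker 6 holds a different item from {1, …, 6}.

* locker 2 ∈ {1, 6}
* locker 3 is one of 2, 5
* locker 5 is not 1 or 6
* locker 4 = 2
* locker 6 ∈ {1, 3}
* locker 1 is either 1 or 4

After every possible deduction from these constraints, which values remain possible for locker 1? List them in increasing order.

1, 4

locker 4 has just one choice, so locker 4 = 2. Eliminate 2 elsewhere: locker 3, locker 5.
That leaves locker 3 = 5. Strike 5 from locker 5.
The 4 still-open variables together cover exactly {1, 3, 4, 6} — 4 values for 4 variables — and 6 appears only in locker 2's list, so locker 2 = 6.
No further eliminations apply; locker 1 can still be any of 1, 4.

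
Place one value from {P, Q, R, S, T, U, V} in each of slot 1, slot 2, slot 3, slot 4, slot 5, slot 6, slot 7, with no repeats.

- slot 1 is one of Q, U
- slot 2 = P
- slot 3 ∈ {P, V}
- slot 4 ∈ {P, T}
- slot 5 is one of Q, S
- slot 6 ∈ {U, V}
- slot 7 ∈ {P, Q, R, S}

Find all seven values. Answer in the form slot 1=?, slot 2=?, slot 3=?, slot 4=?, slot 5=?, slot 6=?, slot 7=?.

slot 2's domain is down to {P}, so slot 2 = P. So slot 3, slot 4, slot 7 can't be P.
That leaves slot 3 = V. Strike V from slot 6.
slot 4 has just one choice, so slot 4 = T.
slot 6 has just one choice, so slot 6 = U. So slot 1 can't be U.
That leaves slot 1 = Q. So slot 5, slot 7 can't be Q.
That leaves slot 5 = S. Eliminate S elsewhere: slot 7.
slot 7 has just one choice, so slot 7 = R.

slot 1=Q, slot 2=P, slot 3=V, slot 4=T, slot 5=S, slot 6=U, slot 7=R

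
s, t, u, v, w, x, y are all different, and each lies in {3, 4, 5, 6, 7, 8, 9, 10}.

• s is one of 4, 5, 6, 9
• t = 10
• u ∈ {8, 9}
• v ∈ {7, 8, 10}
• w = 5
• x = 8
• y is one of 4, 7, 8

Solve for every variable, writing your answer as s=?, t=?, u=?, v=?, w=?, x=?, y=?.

s=6, t=10, u=9, v=7, w=5, x=8, y=4

t's domain is down to {10}, so t = 10. Remove 10 from v.
w's domain is down to {5}, so w = 5. Eliminate 5 elsewhere: s.
That leaves x = 8. Eliminate 8 elsewhere: u, v, y.
u must be 9 (only option left). Strike 9 from s.
v has just one choice, so v = 7. So y can't be 7.
y has just one choice, so y = 4. Strike 4 from s.
s has just one choice, so s = 6.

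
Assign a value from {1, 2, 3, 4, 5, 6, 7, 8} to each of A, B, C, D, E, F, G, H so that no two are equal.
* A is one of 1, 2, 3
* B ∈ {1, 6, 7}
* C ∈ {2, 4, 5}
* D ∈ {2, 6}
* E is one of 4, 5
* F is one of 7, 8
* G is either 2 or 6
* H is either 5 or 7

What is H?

The 8 variables draw from only 8 values {1, 2, 3, 4, 5, 6, 7, 8}, so each is used; only A can be 3, hence A = 3.
Among the 7 still-open variables, 1 fits only B (and all 7 values in {1, 2, 4, 5, 6, 7, 8} must be used), so B = 1.
Among the 6 still-open variables, 8 fits only F (and all 6 values in {2, 4, 5, 6, 7, 8} must be used), so F = 8.
The 5 still-open variables draw from only 5 values {2, 4, 5, 6, 7}, so each is used; only H can be 7, hence H = 7.

7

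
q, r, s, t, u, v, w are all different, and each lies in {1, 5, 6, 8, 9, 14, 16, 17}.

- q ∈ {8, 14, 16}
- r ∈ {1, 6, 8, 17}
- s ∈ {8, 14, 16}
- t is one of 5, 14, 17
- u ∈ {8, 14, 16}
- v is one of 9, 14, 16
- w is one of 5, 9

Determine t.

17

The 3 variables q, s, u are confined to {8, 14, 16}, which locks those values in; drop them from r, t, v.
v has just one choice, so v = 9. Strike 9 from w.
w's domain is down to {5}, so w = 5. Remove 5 from t.
So t = 17.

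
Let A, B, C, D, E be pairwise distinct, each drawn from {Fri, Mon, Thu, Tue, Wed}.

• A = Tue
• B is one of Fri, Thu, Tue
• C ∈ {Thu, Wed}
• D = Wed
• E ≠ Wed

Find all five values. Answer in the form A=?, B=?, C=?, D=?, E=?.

A=Tue, B=Fri, C=Thu, D=Wed, E=Mon

A must be Tue (only option left). Eliminate Tue elsewhere: B, E.
D has just one choice, so D = Wed. So C can't be Wed.
C must be Thu (only option left). Strike Thu from B, E.
B must be Fri (only option left). Remove Fri from E.
E must be Mon (only option left).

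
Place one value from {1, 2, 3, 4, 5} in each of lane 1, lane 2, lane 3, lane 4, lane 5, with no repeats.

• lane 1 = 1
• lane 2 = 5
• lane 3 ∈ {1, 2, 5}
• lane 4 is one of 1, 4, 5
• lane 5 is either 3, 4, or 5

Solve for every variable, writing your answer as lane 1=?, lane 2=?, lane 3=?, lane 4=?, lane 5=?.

lane 1's domain is down to {1}, so lane 1 = 1. Remove 1 from lane 3, lane 4.
lane 2's domain is down to {5}, so lane 2 = 5. So lane 3, lane 4, lane 5 can't be 5.
That leaves lane 3 = 2.
That leaves lane 4 = 4. So lane 5 can't be 4.
lane 5 has just one choice, so lane 5 = 3.

lane 1=1, lane 2=5, lane 3=2, lane 4=4, lane 5=3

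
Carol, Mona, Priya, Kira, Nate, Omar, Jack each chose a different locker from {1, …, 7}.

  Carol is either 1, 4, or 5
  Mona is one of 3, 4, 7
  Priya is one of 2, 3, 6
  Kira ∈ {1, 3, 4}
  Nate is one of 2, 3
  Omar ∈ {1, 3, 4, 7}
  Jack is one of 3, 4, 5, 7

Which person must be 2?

Nate

The 7 variables draw from only 7 values {1, 2, 3, 4, 5, 6, 7}, so each is used; only Priya can be 6, hence Priya = 6.
The 6 still-open variables together cover exactly {1, 2, 3, 4, 5, 7} — 6 values for 6 variables — and 2 appears only in Nate's list, so Nate = 2.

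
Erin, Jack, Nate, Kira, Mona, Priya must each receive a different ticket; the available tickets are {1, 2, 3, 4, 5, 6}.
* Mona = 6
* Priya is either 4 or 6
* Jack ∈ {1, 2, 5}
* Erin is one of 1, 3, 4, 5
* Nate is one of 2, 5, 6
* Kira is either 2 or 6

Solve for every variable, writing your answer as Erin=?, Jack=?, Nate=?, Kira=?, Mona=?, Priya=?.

Erin=3, Jack=1, Nate=5, Kira=2, Mona=6, Priya=4

Mona has just one choice, so Mona = 6. Strike 6 from Nate, Kira, Priya.
Priya's domain is down to {4}, so Priya = 4. Remove 4 from Erin.
Kira has just one choice, so Kira = 2. Eliminate 2 elsewhere: Jack, Nate.
Nate has just one choice, so Nate = 5. Eliminate 5 elsewhere: Erin, Jack.
Jack has just one choice, so Jack = 1. Strike 1 from Erin.
Erin has just one choice, so Erin = 3.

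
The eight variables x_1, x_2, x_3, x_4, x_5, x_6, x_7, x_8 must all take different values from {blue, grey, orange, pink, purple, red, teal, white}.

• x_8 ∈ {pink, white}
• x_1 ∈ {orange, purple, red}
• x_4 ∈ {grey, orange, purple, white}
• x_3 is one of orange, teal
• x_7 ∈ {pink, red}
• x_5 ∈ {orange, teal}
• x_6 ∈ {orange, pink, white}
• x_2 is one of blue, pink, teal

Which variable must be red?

x_7

Among the 8 variables, blue fits only x_2 (and all 8 values in {blue, grey, orange, pink, purple, red, teal, white} must be used), so x_2 = blue.
Among the 7 still-open variables, grey fits only x_4 (and all 7 values in {grey, orange, pink, purple, red, teal, white} must be used), so x_4 = grey.
The 6 still-open variables draw from only 6 values {orange, pink, purple, red, teal, white}, so each is used; only x_1 can be purple, hence x_1 = purple.
The 5 still-open variables together cover exactly {orange, pink, red, teal, white} — 5 values for 5 variables — and red appears only in x_7's list, so x_7 = red.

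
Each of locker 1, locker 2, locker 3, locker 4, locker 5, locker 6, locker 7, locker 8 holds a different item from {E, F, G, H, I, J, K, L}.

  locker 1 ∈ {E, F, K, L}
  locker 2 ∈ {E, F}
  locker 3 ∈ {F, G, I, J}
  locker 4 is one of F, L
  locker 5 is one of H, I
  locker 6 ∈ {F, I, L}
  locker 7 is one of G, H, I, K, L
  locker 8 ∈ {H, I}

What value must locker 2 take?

E

Among the 8 variables, J fits only locker 3 (and all 8 values in {E, F, G, H, I, J, K, L} must be used), so locker 3 = J.
Among the 7 still-open variables, G fits only locker 7 (and all 7 values in {E, F, G, H, I, K, L} must be used), so locker 7 = G.
Among the 6 still-open variables, K fits only locker 1 (and all 6 values in {E, F, H, I, K, L} must be used), so locker 1 = K.
Among the 5 still-open variables, E fits only locker 2 (and all 5 values in {E, F, H, I, L} must be used), so locker 2 = E.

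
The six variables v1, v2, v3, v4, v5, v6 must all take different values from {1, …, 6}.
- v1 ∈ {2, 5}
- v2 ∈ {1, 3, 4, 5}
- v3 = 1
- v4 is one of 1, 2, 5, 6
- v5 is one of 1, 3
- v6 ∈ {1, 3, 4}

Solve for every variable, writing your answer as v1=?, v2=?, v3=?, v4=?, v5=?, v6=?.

v1=2, v2=5, v3=1, v4=6, v5=3, v6=4

v3's domain is down to {1}, so v3 = 1. Remove 1 from v2, v4, v5, v6.
v5 has just one choice, so v5 = 3. Strike 3 from v2, v6.
That leaves v6 = 4. So v2 can't be 4.
v2 must be 5 (only option left). Eliminate 5 elsewhere: v1, v4.
v1 must be 2 (only option left). Eliminate 2 elsewhere: v4.
v4's domain is down to {6}, so v4 = 6.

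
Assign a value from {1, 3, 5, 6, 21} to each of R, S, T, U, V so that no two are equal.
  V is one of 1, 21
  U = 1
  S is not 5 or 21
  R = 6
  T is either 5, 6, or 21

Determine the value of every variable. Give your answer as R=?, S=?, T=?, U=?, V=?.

R=6, S=3, T=5, U=1, V=21

R's domain is down to {6}, so R = 6. Remove 6 from S, T.
U's domain is down to {1}, so U = 1. Remove 1 from S, V.
That leaves V = 21. Strike 21 from T.
S must be 3 (only option left).
That leaves T = 5.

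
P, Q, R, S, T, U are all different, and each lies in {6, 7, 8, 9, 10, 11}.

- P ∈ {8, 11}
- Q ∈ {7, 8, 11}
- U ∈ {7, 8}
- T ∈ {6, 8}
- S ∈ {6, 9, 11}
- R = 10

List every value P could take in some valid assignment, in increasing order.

8, 11

R must be 10 (only option left).
Among the 5 still-open variables, 9 fits only S (and all 5 values in {6, 7, 8, 9, 11} must be used), so S = 9.
Among the 4 still-open variables, 6 fits only T (and all 4 values in {6, 7, 8, 11} must be used), so T = 6.
No further eliminations apply; P can still be any of 8, 11.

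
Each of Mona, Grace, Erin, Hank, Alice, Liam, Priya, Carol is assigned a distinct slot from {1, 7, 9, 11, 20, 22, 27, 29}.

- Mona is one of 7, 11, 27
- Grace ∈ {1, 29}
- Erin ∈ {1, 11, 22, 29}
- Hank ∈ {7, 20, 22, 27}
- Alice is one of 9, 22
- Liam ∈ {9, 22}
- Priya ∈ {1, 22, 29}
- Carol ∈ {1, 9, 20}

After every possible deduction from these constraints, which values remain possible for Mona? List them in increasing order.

7, 27

Alice and Liam between them cover only {9, 22} — a naked pair. Remove those values from Erin, Hank, Priya, Carol.
Grace and Priya share exactly the 2 values {1, 29}; by pigeonhole those values go to them, so strike 1, 29 from Erin, Carol.
Erin's domain is down to {11}, so Erin = 11. So Mona can't be 11.
Carol must be 20 (only option left). Eliminate 20 elsewhere: Hank.
No further eliminations apply; Mona can still be any of 7, 27.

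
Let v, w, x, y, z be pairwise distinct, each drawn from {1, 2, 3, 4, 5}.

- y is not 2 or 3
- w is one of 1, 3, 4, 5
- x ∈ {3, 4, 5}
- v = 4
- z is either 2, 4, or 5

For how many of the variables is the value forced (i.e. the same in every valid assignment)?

2

v has just one choice, so v = 4. Remove 4 from w, x, y, z.
The 4 still-open variables together cover exactly {1, 2, 3, 5} — 4 values for 4 variables — and 2 appears only in z's list, so z = 2.
Determined: v=4, z=2. The other variables each still have more than one consistent value. That makes 2.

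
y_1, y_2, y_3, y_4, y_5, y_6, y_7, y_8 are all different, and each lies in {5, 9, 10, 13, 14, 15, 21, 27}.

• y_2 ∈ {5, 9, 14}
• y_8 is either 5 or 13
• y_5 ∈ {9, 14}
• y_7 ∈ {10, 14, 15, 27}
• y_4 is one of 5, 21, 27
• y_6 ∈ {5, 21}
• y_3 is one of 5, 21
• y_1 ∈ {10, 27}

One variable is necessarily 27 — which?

y_4

Among the 8 variables, 13 fits only y_8 (and all 8 values in {5, 9, 10, 13, 14, 15, 21, 27} must be used), so y_8 = 13.
Among the 7 still-open variables, 15 fits only y_7 (and all 7 values in {5, 9, 10, 14, 15, 21, 27} must be used), so y_7 = 15.
The 6 still-open variables together cover exactly {5, 9, 10, 14, 21, 27} — 6 values for 6 variables — and 10 appears only in y_1's list, so y_1 = 10.
The 5 still-open variables draw from only 5 values {5, 9, 14, 21, 27}, so each is used; only y_4 can be 27, hence y_4 = 27.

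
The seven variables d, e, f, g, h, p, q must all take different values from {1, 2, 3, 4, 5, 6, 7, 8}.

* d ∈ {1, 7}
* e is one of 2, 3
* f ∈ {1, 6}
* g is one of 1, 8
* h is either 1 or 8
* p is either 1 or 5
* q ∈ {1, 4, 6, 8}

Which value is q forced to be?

4

The 2 variables g and h are confined to {1, 8}, which locks those values in; drop them from d, f, p, q.
d has just one choice, so d = 7.
f must be 6 (only option left). Strike 6 from q.
So q = 4.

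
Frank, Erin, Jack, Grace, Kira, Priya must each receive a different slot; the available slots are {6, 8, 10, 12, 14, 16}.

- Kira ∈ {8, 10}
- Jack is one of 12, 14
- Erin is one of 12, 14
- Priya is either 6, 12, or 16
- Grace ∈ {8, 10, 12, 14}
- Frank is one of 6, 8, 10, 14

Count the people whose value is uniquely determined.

2

Among the 6 variables, 16 fits only Priya (and all 6 values in {6, 8, 10, 12, 14, 16} must be used), so Priya = 16.
The 5 still-open variables together cover exactly {6, 8, 10, 12, 14} — 5 values for 5 variables — and 6 appears only in Frank's list, so Frank = 6.
Erin and Jack share exactly the 2 values {12, 14}; by pigeonhole those values go to them, so strike 12, 14 from Grace.
Determined: Frank=6, Priya=16. The other people each still have more than one consistent value. That makes 2.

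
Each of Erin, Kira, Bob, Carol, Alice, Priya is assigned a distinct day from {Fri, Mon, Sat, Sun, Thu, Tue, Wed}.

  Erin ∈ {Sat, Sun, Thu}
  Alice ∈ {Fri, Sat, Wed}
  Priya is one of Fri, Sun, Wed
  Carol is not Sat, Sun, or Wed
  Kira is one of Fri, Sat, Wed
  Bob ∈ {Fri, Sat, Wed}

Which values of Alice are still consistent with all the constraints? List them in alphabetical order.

Kira, Bob, Alice share exactly the 3 values {Fri, Sat, Wed}; by pigeonhole those values go to them, so strike Fri, Sat, Wed from Erin, Carol, Priya.
Priya has just one choice, so Priya = Sun. Remove Sun from Erin.
Erin's domain is down to {Thu}, so Erin = Thu. Eliminate Thu elsewhere: Carol.
No further eliminations apply; Alice can still be any of Fri, Sat, Wed.

Fri, Sat, Wed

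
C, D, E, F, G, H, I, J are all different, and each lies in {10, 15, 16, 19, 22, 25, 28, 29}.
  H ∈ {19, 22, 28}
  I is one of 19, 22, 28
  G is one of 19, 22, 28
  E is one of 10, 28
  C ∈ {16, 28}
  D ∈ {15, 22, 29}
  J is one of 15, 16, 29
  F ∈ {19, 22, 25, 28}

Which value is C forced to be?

16

The 8 variables together cover exactly {10, 15, 16, 19, 22, 25, 28, 29} — 8 values for 8 variables — and 10 appears only in E's list, so E = 10.
Among the 7 still-open variables, 25 fits only F (and all 7 values in {15, 16, 19, 22, 25, 28, 29} must be used), so F = 25.
G, H, I share exactly the 3 values {19, 22, 28}; by pigeonhole those values go to them, so strike 19, 22, 28 from C, D.
So C = 16.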